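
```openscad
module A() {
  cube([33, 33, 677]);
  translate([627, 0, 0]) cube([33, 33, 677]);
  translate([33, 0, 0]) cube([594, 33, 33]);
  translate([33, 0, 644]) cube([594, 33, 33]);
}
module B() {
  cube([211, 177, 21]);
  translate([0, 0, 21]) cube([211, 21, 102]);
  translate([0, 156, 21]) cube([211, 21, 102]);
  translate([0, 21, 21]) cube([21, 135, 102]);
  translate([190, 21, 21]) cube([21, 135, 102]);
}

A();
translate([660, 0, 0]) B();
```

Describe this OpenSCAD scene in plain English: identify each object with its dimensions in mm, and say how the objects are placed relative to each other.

A is a picture frame with a 594×611 mm rectangular opening (x by z) and a uniform 33 mm border on every side. Frame depth is 33 mm along y. It is built from two vertical stiles running the full outside height and two horizontal rails spanning the gap between the stiles.

B is an open storage box with external size 211×177×123 mm and wall thickness 21 mm (the base is also 21 mm thick). The base covers the whole footprint; the four walls stand on the base, with the y-facing walls full-width and the x-facing walls fitting between their inner faces.

The open box is against the picture frame's +x side, with their −y faces flush.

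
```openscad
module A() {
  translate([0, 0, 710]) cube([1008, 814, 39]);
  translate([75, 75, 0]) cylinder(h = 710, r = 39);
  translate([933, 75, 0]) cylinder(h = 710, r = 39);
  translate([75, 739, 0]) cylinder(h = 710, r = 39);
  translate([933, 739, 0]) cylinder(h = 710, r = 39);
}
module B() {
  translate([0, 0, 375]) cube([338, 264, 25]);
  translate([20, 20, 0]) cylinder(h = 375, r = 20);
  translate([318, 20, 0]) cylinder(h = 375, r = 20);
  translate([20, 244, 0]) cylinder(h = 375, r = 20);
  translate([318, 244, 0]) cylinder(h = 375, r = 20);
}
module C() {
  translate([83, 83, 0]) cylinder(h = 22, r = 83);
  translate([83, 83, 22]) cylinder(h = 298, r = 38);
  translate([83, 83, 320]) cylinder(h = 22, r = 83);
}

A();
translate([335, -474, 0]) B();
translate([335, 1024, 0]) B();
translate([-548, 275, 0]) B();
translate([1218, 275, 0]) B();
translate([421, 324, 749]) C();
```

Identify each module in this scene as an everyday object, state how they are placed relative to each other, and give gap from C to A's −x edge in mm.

The spool's min-x is at 421; the table's min-x is 0; gap = 421 mm.

A is a table. B is a stool. C is a spool. Four stools sit around the table at the −y, +y, −x, +x sides. The spool is on top of the table, centred. The gap from the spool to the table's −x edge is 421 mm.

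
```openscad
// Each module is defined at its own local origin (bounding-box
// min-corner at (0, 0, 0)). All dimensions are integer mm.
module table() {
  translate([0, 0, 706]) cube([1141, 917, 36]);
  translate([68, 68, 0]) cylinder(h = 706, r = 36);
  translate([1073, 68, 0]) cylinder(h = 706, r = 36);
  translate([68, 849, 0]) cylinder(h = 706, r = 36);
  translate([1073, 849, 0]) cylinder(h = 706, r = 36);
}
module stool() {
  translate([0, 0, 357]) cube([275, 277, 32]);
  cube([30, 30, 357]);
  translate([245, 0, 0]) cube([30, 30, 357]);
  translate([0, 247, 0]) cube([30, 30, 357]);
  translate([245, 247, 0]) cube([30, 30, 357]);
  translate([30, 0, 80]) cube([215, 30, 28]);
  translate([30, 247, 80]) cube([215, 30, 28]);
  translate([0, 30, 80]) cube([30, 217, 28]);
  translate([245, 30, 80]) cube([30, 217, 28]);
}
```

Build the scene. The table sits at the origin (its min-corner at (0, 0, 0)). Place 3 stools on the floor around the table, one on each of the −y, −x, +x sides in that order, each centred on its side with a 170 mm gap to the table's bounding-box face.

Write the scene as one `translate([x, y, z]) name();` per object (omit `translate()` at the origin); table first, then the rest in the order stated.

table();
translate([433, -447, 0]) stool();
translate([-445, 320, 0]) stool();
translate([1311, 320, 0]) stool();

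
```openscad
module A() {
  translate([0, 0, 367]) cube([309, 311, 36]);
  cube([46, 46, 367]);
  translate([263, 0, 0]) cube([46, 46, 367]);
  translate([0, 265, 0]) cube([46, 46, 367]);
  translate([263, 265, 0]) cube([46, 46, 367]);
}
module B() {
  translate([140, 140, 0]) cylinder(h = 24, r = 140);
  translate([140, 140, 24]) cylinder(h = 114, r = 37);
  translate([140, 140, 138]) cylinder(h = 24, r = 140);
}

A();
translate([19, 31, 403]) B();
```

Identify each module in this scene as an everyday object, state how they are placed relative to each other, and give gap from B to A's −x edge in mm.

A is a stool. B is a spool. The spool is on top of the stool. The gap from the spool to the stool's −x edge is 19 mm.

The spool's min-x is at 19; the stool's min-x is 0; gap = 19 mm.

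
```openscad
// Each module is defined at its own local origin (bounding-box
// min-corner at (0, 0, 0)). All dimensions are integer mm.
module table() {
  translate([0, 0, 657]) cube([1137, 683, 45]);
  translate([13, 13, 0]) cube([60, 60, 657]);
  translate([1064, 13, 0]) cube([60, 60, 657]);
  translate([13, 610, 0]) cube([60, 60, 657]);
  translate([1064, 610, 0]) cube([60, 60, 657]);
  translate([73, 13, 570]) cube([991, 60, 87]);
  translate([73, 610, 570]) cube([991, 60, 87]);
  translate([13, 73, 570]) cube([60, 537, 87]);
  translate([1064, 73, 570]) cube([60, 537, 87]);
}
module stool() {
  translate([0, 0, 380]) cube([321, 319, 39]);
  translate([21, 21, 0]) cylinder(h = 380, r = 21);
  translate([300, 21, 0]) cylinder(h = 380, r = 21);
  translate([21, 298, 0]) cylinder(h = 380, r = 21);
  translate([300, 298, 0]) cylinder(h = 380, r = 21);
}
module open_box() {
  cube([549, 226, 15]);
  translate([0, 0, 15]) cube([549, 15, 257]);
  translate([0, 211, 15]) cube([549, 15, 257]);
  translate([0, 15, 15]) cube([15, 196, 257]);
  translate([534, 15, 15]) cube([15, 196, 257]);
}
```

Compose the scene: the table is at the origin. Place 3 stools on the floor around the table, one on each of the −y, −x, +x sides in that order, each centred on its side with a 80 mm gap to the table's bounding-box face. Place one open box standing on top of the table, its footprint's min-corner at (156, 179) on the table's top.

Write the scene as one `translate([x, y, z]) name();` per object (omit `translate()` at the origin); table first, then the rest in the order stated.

table();
translate([408, -399, 0]) stool();
translate([-401, 182, 0]) stool();
translate([1217, 182, 0]) stool();
translate([156, 179, 702]) open_box();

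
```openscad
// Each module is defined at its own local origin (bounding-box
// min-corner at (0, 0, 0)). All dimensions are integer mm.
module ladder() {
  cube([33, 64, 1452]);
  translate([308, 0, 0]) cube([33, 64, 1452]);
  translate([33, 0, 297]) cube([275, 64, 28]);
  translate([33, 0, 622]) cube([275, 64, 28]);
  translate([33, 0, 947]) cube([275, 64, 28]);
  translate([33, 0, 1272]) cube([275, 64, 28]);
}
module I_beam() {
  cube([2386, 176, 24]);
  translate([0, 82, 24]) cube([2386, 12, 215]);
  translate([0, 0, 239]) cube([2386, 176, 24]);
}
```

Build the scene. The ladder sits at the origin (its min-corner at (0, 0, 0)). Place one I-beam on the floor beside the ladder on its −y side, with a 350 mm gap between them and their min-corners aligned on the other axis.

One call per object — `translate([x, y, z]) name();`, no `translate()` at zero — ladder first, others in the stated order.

ladder();
translate([0, -526, 0]) I_beam();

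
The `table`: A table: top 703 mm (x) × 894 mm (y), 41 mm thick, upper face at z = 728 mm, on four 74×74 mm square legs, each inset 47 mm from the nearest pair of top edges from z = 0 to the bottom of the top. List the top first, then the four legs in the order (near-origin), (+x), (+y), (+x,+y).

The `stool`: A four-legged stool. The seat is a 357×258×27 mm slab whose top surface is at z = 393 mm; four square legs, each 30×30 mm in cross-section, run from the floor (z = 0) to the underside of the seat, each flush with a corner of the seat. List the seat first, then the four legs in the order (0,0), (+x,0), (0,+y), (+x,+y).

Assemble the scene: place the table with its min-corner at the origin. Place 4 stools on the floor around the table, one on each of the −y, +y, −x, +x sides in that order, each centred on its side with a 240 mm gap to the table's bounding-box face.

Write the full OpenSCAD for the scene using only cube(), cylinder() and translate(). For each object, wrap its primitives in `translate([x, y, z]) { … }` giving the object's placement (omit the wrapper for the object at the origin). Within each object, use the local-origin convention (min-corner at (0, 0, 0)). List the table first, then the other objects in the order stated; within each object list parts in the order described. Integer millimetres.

translate([0, 0, 687]) cube([703, 894, 41]);
translate([47, 47, 0]) cube([74, 74, 687]);
translate([582, 47, 0]) cube([74, 74, 687]);
translate([47, 773, 0]) cube([74, 74, 687]);
translate([582, 773, 0]) cube([74, 74, 687]);
translate([173, -498, 0]) {
  translate([0, 0, 366]) cube([357, 258, 27]);
  cube([30, 30, 366]);
  translate([327, 0, 0]) cube([30, 30, 366]);
  translate([0, 228, 0]) cube([30, 30, 366]);
  translate([327, 228, 0]) cube([30, 30, 366]);
}
translate([173, 1134, 0]) {
  translate([0, 0, 366]) cube([357, 258, 27]);
  cube([30, 30, 366]);
  translate([327, 0, 0]) cube([30, 30, 366]);
  translate([0, 228, 0]) cube([30, 30, 366]);
  translate([327, 228, 0]) cube([30, 30, 366]);
}
translate([-597, 318, 0]) {
  translate([0, 0, 366]) cube([357, 258, 27]);
  cube([30, 30, 366]);
  translate([327, 0, 0]) cube([30, 30, 366]);
  translate([0, 228, 0]) cube([30, 30, 366]);
  translate([327, 228, 0]) cube([30, 30, 366]);
}
translate([943, 318, 0]) {
  translate([0, 0, 366]) cube([357, 258, 27]);
  cube([30, 30, 366]);
  translate([327, 0, 0]) cube([30, 30, 366]);
  translate([0, 228, 0]) cube([30, 30, 366]);
  translate([327, 228, 0]) cube([30, 30, 366]);
}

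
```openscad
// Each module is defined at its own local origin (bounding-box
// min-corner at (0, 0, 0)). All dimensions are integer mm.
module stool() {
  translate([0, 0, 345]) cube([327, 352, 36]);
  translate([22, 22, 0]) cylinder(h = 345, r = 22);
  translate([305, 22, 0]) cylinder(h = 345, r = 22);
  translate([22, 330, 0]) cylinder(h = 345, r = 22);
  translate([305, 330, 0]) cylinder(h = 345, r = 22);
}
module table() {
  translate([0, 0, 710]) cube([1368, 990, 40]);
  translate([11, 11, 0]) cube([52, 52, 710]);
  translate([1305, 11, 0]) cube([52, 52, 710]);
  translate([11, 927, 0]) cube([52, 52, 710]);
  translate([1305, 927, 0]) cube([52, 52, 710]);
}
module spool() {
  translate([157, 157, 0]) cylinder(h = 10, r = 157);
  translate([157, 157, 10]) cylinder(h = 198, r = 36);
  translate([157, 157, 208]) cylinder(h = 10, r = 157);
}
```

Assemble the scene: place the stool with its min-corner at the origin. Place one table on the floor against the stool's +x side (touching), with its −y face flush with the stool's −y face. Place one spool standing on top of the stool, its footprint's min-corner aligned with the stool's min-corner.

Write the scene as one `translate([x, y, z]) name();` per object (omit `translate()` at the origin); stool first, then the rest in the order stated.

stool();
translate([327, 0, 0]) table();
translate([0, 0, 381]) spool();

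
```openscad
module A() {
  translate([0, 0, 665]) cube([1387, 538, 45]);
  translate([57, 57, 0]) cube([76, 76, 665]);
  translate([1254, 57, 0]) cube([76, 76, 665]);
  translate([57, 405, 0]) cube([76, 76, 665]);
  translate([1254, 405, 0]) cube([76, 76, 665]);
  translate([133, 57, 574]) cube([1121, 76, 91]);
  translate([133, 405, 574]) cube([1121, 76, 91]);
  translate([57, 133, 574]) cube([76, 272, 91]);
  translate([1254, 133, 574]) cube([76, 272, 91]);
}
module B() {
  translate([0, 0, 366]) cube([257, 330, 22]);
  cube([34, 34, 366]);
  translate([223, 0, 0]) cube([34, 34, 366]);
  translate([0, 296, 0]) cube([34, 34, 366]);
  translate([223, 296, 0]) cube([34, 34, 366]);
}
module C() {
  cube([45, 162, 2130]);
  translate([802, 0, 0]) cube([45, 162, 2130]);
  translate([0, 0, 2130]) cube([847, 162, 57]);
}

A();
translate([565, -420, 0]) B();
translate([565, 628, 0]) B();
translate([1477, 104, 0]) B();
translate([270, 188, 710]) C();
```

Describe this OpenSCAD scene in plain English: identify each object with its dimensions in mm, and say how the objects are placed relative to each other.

A is a table with a 1387×538 mm rectangular top, 45 mm thick, top surface at z = 710 mm, supported by four 76×76 mm square legs, each inset 57 mm from the nearest pair of top edges, running from the floor. Four apron rails, 76 mm thick and 91 mm tall, run between adjacent legs with their top edges flush with the underside of the top and their outer faces flush with the legs' outer faces.

B is a simple wooden stool: a rectangular seat 257 mm (x) by 330 mm (y), 22 mm thick, top face at z = 388 mm, on four square legs, each 34×34 mm in cross-section. The legs rest on z = 0, each flush with a corner of the seat.

C is a rectangular door frame: two vertical jambs of 45×162 mm section, 2130 mm tall, with a clear opening 757 mm wide between their inner faces. A header 57 mm tall and 162 mm deep lies on top of the jambs and spans the full outside width.

Three stools sit around the table at the −y, +y, +x sides. The door frame is on top of the table, centred.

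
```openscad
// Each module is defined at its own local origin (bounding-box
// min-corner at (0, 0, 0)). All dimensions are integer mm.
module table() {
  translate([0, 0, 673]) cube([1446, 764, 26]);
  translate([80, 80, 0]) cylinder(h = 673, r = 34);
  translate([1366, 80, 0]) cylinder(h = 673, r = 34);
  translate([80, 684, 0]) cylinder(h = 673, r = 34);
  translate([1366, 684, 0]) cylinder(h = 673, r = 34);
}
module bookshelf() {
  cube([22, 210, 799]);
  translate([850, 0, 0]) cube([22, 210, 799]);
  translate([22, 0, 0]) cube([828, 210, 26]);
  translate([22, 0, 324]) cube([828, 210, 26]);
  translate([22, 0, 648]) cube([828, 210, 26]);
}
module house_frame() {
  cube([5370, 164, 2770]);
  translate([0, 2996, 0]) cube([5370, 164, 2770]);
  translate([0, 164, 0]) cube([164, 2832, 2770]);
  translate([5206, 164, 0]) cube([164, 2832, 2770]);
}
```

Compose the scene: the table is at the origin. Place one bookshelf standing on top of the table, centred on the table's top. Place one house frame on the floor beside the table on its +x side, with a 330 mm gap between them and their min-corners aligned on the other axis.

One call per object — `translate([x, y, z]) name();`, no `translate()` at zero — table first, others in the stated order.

table();
translate([287, 277, 699]) bookshelf();
translate([1776, 0, 0]) house_frame();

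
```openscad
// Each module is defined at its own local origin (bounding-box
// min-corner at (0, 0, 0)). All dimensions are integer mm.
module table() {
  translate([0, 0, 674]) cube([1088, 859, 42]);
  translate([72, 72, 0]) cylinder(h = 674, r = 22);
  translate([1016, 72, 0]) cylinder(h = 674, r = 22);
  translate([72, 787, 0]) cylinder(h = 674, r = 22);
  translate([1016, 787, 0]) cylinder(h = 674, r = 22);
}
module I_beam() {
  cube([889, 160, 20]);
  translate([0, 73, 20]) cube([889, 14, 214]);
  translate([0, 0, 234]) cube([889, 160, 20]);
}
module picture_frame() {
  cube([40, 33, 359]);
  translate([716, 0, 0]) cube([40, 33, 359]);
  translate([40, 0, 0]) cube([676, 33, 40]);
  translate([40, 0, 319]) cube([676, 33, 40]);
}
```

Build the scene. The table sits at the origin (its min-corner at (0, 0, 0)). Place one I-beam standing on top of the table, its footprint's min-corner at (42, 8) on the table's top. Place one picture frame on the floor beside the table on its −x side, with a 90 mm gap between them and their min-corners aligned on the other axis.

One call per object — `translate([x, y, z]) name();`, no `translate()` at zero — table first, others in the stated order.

table();
translate([42, 8, 716]) I_beam();
translate([-846, 0, 0]) picture_frame();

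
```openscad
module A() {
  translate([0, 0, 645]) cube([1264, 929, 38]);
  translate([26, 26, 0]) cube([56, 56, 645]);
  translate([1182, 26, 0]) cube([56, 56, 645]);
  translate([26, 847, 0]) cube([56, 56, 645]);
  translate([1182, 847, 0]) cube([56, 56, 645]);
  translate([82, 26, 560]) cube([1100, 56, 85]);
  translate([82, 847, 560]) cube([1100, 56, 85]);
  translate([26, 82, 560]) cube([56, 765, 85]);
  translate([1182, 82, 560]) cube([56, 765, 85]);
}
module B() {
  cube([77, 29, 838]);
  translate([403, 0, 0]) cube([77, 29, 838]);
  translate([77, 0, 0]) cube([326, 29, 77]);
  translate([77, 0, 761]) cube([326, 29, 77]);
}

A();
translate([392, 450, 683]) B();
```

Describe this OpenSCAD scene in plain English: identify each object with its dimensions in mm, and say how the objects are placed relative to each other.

A is a table with a 1264×929 mm rectangular top, 38 mm thick, top surface at z = 683 mm, supported by four 56×56 mm square legs, each inset 26 mm from the nearest pair of top edges, running from the floor. Four apron rails, 56 mm thick and 85 mm tall, run between adjacent legs with their top edges flush with the underside of the top and their outer faces flush with the legs' outer faces.

B is a rectangular picture frame lying in the x–z plane (depth along y). The opening is 326 mm wide (x) by 684 mm tall (z), surrounded by a border 77 mm wide on all four sides. The frame is 29 mm deep and is made of two full-height vertical stiles with two horizontal rails fitted between them.

The picture frame is on top of the table, centred.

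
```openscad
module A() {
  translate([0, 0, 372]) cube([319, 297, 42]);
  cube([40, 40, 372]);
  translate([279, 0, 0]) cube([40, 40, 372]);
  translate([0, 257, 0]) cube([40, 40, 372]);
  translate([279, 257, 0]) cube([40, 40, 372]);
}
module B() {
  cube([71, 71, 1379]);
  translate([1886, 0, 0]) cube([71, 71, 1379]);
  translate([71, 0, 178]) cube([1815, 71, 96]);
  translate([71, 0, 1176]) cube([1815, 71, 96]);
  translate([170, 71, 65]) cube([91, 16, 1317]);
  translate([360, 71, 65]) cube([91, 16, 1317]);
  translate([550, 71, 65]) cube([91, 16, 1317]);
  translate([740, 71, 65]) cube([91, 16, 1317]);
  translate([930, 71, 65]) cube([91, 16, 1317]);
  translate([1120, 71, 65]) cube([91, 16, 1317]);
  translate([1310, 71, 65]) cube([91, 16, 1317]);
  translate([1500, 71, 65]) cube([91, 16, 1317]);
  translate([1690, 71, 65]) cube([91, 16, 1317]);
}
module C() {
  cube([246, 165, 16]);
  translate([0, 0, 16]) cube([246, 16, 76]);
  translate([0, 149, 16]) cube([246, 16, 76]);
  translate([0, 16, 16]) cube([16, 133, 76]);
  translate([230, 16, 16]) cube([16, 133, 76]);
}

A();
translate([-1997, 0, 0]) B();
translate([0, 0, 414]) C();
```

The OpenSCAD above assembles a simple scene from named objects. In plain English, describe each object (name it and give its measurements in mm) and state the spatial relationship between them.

A is a four-legged stool. The seat is a 319×297×42 mm slab whose top surface is at z = 414 mm; four square legs, each 40×40 mm in cross-section, run from the floor (z = 0) to the underside of the seat, each flush with a corner of the seat.

B is a fence section. Two 71×71 mm posts, 1379 mm tall, stand on the floor with a clear span of 1815 mm between their inner faces. Two horizontal rails of 71×96 mm section span the gap between the posts with their undersides at z = 178 mm and z = 1176 mm, flush with the posts' −y face. 9 pickets, each 91 mm wide, 16 mm thick and 1317 mm tall, are fixed to the +y face of the rails with their bottoms at z = 65 mm, evenly spaced across the span with equal gaps (rounded down to the nearest mm) at the −x end and between each pair — any rounding remainder accumulates at the +x end.

C is an open-topped rectangular box: outside dimensions 246×165×92 mm, with a uniform wall and base thickness of 16 mm. The base is a full 246×165 slab on the floor; four walls sit on top of the base. The front and back walls (the −y and +y sides) span the full width; the two side walls fit between them.

The fence section is on the floor beside the stool on its −x side. The open box is on top of the stool.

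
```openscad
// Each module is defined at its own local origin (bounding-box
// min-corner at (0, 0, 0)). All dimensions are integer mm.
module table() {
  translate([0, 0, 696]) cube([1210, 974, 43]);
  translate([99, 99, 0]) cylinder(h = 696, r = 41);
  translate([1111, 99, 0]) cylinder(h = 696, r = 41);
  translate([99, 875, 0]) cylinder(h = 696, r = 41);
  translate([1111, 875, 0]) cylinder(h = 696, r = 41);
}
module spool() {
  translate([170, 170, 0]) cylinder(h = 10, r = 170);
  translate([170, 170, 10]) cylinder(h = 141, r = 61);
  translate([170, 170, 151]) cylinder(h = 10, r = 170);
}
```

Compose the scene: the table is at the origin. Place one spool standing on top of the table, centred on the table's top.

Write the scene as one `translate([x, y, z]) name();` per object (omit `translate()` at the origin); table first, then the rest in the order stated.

table();
translate([435, 317, 739]) spool();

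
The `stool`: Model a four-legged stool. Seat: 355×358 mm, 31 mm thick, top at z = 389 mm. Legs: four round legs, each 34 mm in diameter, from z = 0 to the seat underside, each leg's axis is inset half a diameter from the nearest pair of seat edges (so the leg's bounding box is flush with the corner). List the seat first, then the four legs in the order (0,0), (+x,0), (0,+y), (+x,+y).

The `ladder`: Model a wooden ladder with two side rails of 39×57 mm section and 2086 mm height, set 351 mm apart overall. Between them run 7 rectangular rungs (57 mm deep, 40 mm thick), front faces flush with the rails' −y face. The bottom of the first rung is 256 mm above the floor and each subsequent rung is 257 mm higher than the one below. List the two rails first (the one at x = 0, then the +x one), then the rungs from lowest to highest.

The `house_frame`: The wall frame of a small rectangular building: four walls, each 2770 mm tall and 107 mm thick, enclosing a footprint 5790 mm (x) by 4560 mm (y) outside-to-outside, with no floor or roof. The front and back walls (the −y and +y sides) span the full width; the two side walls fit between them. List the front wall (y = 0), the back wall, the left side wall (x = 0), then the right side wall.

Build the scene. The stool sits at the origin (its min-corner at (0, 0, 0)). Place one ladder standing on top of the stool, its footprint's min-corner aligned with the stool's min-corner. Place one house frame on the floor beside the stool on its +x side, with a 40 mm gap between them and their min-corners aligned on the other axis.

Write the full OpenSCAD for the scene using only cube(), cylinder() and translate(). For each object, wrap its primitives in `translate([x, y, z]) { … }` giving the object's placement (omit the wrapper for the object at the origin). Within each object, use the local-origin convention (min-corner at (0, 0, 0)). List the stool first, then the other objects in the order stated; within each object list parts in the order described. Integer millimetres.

translate([0, 0, 358]) cube([355, 358, 31]);
translate([17, 17, 0]) cylinder(h = 358, r = 17);
translate([338, 17, 0]) cylinder(h = 358, r = 17);
translate([17, 341, 0]) cylinder(h = 358, r = 17);
translate([338, 341, 0]) cylinder(h = 358, r = 17);
translate([0, 0, 389]) {
  cube([39, 57, 2086]);
  translate([312, 0, 0]) cube([39, 57, 2086]);
  translate([39, 0, 256]) cube([273, 57, 40]);
  translate([39, 0, 513]) cube([273, 57, 40]);
  translate([39, 0, 770]) cube([273, 57, 40]);
  translate([39, 0, 1027]) cube([273, 57, 40]);
  translate([39, 0, 1284]) cube([273, 57, 40]);
  translate([39, 0, 1541]) cube([273, 57, 40]);
  translate([39, 0, 1798]) cube([273, 57, 40]);
}
translate([395, 0, 0]) {
  cube([5790, 107, 2770]);
  translate([0, 4453, 0]) cube([5790, 107, 2770]);
  translate([0, 107, 0]) cube([107, 4346, 2770]);
  translate([5683, 107, 0]) cube([107, 4346, 2770]);
}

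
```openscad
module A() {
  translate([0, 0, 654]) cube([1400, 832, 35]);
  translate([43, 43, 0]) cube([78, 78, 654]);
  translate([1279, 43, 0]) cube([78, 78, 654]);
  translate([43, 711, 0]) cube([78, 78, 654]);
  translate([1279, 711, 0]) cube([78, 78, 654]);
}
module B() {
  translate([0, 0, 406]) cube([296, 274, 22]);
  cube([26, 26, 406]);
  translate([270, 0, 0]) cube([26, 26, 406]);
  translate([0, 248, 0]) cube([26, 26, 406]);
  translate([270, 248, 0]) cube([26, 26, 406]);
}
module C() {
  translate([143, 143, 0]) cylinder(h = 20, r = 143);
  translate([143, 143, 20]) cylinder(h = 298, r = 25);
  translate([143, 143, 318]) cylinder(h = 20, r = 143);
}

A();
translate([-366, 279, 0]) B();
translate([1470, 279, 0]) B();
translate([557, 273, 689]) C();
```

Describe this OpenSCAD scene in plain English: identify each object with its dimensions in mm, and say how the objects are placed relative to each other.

A is a table with a 1400×832 mm rectangular top, 35 mm thick, top surface at z = 689 mm, supported by four 78×78 mm square legs, each inset 43 mm from the nearest pair of top edges, running from the floor.

B is a four-legged stool. The seat is a 296×274×22 mm slab whose top surface is at z = 428 mm; four square legs, each 26×26 mm in cross-section, run from the floor (z = 0) to the underside of the seat, each flush with a corner of the seat.

C is a spool: two coaxial disc flanges of radius 143 mm and thickness 20 mm, joined by a core cylinder of radius 25 mm and height 298 mm. The lower flange rests on z = 0 and the three cylinders share a vertical axis.

Two stools sit around the table at the −x, +x sides. The spool is on top of the table, centred.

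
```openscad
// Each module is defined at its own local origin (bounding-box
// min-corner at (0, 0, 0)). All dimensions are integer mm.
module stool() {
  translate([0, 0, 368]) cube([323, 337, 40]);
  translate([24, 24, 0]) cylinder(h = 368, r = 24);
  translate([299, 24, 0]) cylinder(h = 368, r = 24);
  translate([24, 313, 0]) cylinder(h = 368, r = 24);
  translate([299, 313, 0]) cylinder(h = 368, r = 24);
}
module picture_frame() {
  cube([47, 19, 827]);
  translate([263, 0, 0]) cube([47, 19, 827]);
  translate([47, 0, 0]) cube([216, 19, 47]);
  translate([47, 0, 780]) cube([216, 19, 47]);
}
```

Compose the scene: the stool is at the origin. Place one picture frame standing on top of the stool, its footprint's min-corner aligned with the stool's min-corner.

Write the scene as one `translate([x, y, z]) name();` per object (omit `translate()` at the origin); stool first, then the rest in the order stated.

stool();
translate([0, 0, 408]) picture_frame();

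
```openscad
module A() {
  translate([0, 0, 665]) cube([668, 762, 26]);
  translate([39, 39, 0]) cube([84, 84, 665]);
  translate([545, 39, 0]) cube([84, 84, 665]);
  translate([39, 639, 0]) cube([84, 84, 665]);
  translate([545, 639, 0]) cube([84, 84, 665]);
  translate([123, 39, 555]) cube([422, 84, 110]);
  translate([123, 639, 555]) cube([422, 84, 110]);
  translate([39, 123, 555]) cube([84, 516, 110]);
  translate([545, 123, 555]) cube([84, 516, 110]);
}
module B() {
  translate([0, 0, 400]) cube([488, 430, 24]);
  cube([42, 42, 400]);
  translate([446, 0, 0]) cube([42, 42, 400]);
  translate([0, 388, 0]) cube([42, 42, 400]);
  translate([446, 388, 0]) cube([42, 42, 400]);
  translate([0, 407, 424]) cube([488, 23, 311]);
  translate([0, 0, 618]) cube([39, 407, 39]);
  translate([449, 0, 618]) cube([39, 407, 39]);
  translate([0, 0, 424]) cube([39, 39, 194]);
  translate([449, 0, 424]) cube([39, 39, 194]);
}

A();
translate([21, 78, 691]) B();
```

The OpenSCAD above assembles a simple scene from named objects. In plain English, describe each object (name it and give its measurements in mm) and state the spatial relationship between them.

A is a table: top 668 mm (x) × 762 mm (y), 26 mm thick, upper face at z = 691 mm, on four 84×84 mm square legs, each inset 39 mm from the nearest pair of top edges, running from z = 0 to the bottom of the top. Four apron rails, 84 mm thick and 110 mm tall, run between adjacent legs with their top edges flush with the underside of the top and their outer faces flush with the legs' outer faces.

B is a chair. The seat is a 488×430×24 mm slab with its top at z = 424 mm, on four 42×42 mm corner legs (flush with the seat edges, standing on z = 0). A flat backrest 23 mm thick, 311 mm tall, spans the full seat width and rises from the seat top along its +y edge, rear face flush with the rear of the seat. Two armrests of 39×39 mm section run along each side from the seat's front edge to the front of the backrest, top faces 233 mm above the seat top and outer faces flush with the seat's x-edges; a 39×39 mm post under the front of each armrest stands on the seat at the front corner.

The chair is on top of the table.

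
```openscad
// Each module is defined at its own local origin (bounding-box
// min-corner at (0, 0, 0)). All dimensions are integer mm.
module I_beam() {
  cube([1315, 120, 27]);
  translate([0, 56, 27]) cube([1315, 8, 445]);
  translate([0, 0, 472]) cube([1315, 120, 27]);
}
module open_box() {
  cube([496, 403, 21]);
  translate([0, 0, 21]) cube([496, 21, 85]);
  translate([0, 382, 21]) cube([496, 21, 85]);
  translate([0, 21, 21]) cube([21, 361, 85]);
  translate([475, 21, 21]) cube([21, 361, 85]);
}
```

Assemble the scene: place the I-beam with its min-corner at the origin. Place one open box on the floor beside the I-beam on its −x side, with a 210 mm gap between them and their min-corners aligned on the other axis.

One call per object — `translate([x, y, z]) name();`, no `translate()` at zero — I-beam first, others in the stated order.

I_beam();
translate([-706, 0, 0]) open_box();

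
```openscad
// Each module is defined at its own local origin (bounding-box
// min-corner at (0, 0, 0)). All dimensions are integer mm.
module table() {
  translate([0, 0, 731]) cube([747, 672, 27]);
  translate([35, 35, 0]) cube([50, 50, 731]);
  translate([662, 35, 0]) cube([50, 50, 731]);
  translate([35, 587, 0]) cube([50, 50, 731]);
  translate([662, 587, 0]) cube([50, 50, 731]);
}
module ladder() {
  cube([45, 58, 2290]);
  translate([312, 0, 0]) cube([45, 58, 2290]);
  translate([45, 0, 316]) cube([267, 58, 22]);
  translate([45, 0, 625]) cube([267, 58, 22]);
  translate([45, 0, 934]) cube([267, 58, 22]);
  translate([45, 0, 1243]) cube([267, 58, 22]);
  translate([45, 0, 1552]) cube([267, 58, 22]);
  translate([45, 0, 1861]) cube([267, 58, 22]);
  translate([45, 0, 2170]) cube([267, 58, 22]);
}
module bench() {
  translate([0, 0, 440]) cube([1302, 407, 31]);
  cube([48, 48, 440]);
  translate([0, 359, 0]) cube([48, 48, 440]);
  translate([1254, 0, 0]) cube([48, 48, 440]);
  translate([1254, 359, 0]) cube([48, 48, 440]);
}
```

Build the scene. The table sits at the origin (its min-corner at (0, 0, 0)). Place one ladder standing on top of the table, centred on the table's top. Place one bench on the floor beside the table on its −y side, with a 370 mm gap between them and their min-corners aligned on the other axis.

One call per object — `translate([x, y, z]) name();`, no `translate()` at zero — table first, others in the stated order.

table();
translate([195, 307, 758]) ladder();
translate([0, -777, 0]) bench();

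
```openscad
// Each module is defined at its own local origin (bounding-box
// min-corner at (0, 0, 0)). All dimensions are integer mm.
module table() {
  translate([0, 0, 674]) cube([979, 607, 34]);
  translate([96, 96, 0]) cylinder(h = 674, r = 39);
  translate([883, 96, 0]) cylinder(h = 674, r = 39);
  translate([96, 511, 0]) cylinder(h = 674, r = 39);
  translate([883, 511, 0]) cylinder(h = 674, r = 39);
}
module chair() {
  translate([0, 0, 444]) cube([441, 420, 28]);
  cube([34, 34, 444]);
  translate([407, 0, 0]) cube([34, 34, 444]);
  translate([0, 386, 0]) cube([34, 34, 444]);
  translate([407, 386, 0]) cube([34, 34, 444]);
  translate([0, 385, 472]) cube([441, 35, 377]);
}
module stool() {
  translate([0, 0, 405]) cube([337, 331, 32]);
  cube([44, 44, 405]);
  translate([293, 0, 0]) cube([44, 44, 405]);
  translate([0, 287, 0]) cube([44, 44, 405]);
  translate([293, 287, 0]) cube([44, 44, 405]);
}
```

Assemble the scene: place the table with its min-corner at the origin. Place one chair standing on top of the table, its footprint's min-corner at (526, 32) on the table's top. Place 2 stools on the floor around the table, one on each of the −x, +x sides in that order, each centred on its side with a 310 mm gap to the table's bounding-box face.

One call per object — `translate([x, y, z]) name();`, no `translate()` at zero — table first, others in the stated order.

table();
translate([526, 32, 708]) chair();
translate([-647, 138, 0]) stool();
translate([1289, 138, 0]) stool();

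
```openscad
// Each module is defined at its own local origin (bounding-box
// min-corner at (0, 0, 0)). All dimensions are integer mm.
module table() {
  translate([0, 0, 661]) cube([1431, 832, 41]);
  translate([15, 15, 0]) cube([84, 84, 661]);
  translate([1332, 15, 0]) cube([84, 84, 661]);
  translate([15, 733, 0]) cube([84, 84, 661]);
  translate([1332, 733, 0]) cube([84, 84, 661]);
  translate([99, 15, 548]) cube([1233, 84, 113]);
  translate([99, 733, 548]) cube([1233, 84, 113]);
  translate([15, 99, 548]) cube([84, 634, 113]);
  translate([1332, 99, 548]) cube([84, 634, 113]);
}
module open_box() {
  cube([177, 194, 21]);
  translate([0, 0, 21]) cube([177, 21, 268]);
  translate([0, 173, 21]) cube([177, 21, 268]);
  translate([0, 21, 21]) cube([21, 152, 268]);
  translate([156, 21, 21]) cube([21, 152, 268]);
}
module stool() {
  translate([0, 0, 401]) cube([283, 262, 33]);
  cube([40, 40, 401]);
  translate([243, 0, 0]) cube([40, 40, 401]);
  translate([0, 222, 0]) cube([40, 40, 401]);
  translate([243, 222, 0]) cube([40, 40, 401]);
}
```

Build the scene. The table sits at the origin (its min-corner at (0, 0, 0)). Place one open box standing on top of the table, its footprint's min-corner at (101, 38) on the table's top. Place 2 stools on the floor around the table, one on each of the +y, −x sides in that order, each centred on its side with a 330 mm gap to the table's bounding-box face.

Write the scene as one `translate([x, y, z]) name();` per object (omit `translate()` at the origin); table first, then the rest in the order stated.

table();
translate([101, 38, 702]) open_box();
translate([574, 1162, 0]) stool();
translate([-613, 285, 0]) stool();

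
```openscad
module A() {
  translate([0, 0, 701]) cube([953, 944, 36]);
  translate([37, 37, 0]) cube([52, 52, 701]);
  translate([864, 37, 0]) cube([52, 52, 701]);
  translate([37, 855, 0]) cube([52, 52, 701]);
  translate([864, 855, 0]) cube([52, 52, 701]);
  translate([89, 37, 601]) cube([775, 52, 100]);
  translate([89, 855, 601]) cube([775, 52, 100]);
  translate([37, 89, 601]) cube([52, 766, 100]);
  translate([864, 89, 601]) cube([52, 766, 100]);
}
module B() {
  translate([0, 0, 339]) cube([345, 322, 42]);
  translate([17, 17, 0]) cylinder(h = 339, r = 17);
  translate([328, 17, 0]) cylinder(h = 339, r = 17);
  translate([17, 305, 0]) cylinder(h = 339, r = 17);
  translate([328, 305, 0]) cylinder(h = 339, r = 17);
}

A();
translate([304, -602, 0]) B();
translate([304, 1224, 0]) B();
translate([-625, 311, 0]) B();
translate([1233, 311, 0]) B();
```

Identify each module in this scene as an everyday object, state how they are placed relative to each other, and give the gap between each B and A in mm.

Each stool's nearest face is 280 mm from the table's bounding box.

A is a table. B is a stool. Four stools sit around the table at the −y, +y, −x, +x sides. The gap between each stool and the table is 280 mm.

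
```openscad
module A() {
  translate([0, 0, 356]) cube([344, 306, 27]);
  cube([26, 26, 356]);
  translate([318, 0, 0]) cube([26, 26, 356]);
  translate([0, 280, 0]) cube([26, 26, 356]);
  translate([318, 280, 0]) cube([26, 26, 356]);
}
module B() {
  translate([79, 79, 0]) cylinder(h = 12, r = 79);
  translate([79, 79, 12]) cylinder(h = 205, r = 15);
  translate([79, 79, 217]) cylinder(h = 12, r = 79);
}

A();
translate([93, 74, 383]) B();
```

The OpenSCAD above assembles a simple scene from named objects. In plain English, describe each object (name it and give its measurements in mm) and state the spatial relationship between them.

A is a four-legged stool. The seat is a 344×306×27 mm slab whose top surface is at z = 383 mm; four square legs, each 26×26 mm in cross-section, run from the floor (z = 0) to the underside of the seat, each flush with a corner of the seat.

B is a spool: two coaxial disc flanges of radius 79 mm and thickness 12 mm, joined by a core cylinder of radius 15 mm and height 205 mm. The lower flange rests on z = 0 and the three cylinders share a vertical axis.

The spool is on top of the stool, centred.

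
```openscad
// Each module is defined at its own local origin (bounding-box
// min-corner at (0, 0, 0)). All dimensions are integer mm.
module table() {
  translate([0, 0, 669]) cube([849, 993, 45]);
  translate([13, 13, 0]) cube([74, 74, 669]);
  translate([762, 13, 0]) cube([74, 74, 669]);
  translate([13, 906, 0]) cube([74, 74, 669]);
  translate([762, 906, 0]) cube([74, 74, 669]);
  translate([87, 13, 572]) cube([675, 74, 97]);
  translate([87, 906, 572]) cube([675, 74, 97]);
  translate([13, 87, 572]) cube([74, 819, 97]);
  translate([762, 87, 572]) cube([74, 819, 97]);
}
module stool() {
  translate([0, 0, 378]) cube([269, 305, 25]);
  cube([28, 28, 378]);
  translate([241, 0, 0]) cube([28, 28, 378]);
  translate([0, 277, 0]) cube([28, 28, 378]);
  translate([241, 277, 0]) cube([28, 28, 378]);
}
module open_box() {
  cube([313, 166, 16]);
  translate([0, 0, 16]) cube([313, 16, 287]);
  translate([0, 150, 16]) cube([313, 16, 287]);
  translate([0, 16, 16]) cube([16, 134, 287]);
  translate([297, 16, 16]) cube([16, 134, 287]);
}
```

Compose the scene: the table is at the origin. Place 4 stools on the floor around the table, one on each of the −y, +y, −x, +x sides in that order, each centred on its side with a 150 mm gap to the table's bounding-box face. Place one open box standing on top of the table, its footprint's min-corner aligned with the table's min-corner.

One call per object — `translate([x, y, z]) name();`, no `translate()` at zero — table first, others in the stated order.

table();
translate([290, -455, 0]) stool();
translate([290, 1143, 0]) stool();
translate([-419, 344, 0]) stool();
translate([999, 344, 0]) stool();
translate([0, 0, 714]) open_box();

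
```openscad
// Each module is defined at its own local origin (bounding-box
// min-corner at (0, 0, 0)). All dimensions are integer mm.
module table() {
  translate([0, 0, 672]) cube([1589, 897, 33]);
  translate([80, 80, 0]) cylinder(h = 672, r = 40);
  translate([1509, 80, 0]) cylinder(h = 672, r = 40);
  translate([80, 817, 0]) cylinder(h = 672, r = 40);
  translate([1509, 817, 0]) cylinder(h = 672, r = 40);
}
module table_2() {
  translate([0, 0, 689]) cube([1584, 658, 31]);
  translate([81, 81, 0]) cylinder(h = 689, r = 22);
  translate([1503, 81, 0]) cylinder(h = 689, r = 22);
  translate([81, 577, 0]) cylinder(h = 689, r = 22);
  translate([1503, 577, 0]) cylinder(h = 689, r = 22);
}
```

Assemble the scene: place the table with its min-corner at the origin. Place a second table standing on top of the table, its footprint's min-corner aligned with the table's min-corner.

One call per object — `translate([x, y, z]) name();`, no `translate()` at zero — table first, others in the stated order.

table();
translate([0, 0, 705]) table_2();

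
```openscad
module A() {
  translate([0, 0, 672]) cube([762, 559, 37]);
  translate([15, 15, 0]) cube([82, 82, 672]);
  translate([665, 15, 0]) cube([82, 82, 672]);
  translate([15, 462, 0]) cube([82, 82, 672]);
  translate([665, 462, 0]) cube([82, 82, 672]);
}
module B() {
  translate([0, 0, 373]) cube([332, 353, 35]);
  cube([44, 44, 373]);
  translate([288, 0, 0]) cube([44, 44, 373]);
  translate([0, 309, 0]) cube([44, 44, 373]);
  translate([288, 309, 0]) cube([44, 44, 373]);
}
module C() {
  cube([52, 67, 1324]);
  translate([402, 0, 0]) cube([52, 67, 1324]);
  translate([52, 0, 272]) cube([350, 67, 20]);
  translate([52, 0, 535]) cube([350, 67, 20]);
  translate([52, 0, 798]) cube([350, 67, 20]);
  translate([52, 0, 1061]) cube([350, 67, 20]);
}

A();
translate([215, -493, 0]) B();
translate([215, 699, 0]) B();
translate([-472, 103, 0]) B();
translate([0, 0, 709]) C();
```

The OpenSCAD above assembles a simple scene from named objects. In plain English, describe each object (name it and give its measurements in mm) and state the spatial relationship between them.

A is a table with a 762×559 mm rectangular top, 37 mm thick, top surface at z = 709 mm, supported by four 82×82 mm square legs, each inset 15 mm from the nearest pair of top edges, running from the floor.

B is a simple wooden stool: a rectangular seat 332 mm (x) by 353 mm (y), 35 mm thick, top face at z = 408 mm, on four square legs, each 44×44 mm in cross-section. The legs rest on z = 0, each flush with a corner of the seat.

C is a straight ladder. Two 52×67 mm vertical rails, 1324 mm tall, stand 454 mm apart (outside-to-outside) with their front faces coplanar on the −y side. 4 rungs, each 67 mm deep and 20 mm tall, span between the inner faces of the rails, front faces flush with the rails. The lowest rung's underside is at z = 272 mm and rungs are spaced 263 mm apart (underside to underside).

Three stools sit around the table at the −y, +y, −x sides. The ladder is on top of the table.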